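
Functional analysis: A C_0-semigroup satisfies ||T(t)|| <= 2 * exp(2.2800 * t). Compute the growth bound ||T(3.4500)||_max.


||T(3.4500)|| <= 2 * exp(2.2800 * 3.4500)
= 2 * exp(7.8660)
= 2 * 2607.1162
= 5214.2325

5214.2325


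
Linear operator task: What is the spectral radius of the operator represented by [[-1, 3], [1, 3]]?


For a 2x2 matrix, eigenvalues satisfy lambda^2 - (trace)*lambda + det = 0
trace = -1 + 3 = 2
det = -1*3 - 3*1 = -6
discriminant = 2^2 - 4*(-6) = 28
spectral radius = max |eigenvalue| = 3.6458

3.6458


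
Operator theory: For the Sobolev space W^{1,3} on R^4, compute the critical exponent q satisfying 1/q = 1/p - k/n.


Using the Sobolev embedding formula: 1/q = 1/p - k/n
1/q = 1/3 - 1/4 = 1/12
q = 1/(1/12) = 12

12.0000


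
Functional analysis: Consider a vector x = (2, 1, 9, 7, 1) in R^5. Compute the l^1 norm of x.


The l^1 norm equals the sum of absolute values of all components.
||x||_1 = 2 + 1 + 9 + 7 + 1
= 20

20.0000


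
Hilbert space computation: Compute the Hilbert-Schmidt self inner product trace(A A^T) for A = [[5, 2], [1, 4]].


trace(A * A^T) = sum of squares of all entries
= 5^2 + 2^2 + 1^2 + 4^2
= 25 + 4 + 1 + 16
= 46

46


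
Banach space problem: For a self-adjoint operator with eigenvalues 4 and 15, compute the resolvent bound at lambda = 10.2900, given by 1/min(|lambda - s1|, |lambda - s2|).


dist(10.2900, {4, 15}) = min(|10.2900 - 4|, |10.2900 - 15|)
= min(6.2900, 4.7100) = 4.7100
Resolvent bound = 1/4.7100 = 0.2123

0.2123


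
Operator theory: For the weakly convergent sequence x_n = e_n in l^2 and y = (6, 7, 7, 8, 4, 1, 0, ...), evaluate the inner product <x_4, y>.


x_4 = e_4 is the standard basis vector with 1 in position 4.
<x_4, y> = y_4 = 8
As n -> infinity, <x_n, y> -> 0, confirming weak convergence of (x_n) to 0.

8


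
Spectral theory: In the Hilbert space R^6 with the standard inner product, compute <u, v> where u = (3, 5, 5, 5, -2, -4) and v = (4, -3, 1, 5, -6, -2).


Computing the standard inner product <u, v> = sum u_i * v_i
= 3*4 + 5*-3 + 5*1 + 5*5 + -2*-6 + -4*-2
= 12 + -15 + 5 + 25 + 12 + 8
= 47

47


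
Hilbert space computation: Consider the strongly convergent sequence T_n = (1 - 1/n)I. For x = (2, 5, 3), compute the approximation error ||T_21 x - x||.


T_21 x - x = (1 - 1/21)x - x = -x/21
||x|| = sqrt(38) = 6.1644
||T_21 x - x|| = ||x||/21 = 6.1644/21 = 0.2935

0.2935


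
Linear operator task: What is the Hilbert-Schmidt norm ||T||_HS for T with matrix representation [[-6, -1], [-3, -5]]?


The Hilbert-Schmidt norm is sqrt(sum of squares of all entries).
Sum of squares = (-6)^2 + (-1)^2 + (-3)^2 + (-5)^2
= 36 + 1 + 9 + 25 = 71
||T||_HS = sqrt(71) = 8.4261

8.4261


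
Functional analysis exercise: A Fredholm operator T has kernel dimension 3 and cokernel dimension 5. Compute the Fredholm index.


The Fredholm index is defined as ind(T) = dim(ker T) - dim(coker T)
= 3 - 5
= -2

-2


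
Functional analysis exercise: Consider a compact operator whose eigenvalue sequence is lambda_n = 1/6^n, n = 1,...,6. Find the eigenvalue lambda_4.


The eigenvalue formula gives lambda_4 = 1/6^4
= 1/1296
= 7.7160e-04

7.7160e-04


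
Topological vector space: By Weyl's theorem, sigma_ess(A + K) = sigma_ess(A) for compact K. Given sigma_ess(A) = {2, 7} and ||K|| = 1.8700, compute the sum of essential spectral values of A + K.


By Weyl's theorem, the essential spectrum is invariant under compact perturbations.
sigma_ess(A + K) = sigma_ess(A) = {2, 7}
Sum = 2 + 7 = 9

9


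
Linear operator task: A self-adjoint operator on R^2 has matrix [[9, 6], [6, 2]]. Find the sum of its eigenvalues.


For a self-adjoint (symmetric) matrix, the eigenvalues are real.
The sum of eigenvalues equals the trace of the matrix.
trace = 9 + 2 = 11

11


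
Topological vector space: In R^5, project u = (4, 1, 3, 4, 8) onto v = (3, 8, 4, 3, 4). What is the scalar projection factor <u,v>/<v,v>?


Computing <u,v> = 4*3 + 1*8 + 3*4 + 4*3 + 8*4 = 76
Computing <v,v> = 3^2 + 8^2 + 4^2 + 3^2 + 4^2 = 114
Projection coefficient = 76/114 = 0.6667

0.6667


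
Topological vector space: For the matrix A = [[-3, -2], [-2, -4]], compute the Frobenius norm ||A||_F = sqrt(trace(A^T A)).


||A||_F^2 = sum a_ij^2
= (-3)^2 + (-2)^2 + (-2)^2 + (-4)^2
= 9 + 4 + 4 + 16 = 33
||A||_F = sqrt(33) = 5.7446

5.7446


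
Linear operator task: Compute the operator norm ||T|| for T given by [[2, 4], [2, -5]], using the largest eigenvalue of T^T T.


A^T A = [[8, -2], [-2, 41]]
trace(A^T A) = 49, det(A^T A) = 324
discriminant = 49^2 - 4*324 = 1105
Largest eigenvalue of A^T A = (trace + sqrt(disc))/2 = 41.1208
||T|| = sqrt(41.1208) = 6.4125

6.4125


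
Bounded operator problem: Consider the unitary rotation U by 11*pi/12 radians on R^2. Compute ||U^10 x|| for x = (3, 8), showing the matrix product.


U is a rotation by theta = 11*pi/12
U^10 = rotation by 10*theta = 110*pi/12 = 14*pi/12 (mod 2*pi)
cos(14*pi/12) = -0.8660, sin(14*pi/12) = -0.5000
U^10 x = (-0.8660 * 3 - -0.5000 * 8, -0.5000 * 3 + -0.8660 * 8)
= (1.4019, -8.4282)
||U^10 x|| = sqrt(1.4019^2 + (-8.4282)^2) = sqrt(73.0000) = 8.5440

8.5440


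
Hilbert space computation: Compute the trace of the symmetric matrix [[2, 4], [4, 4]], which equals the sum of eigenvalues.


For a self-adjoint (symmetric) matrix, the eigenvalues are real.
The sum of eigenvalues equals the trace of the matrix.
trace = 2 + 4 = 6

6


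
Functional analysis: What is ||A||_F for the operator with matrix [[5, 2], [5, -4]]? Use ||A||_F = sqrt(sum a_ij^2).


||A||_F^2 = sum a_ij^2
= 5^2 + 2^2 + 5^2 + (-4)^2
= 25 + 4 + 25 + 16 = 70
||A||_F = sqrt(70) = 8.3666

8.3666


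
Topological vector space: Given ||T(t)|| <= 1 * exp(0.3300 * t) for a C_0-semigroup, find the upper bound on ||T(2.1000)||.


||T(2.1000)|| <= 1 * exp(0.3300 * 2.1000)
= 1 * exp(0.6930)
= 1 * 1.9997
= 1.9997

1.9997


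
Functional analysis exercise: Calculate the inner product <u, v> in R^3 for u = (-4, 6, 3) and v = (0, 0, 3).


Computing the standard inner product <u, v> = sum u_i * v_i
= -4*0 + 6*0 + 3*3
= 0 + 0 + 9
= 9

9


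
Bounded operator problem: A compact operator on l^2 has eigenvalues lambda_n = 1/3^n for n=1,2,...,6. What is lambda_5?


The eigenvalue formula gives lambda_5 = 1/3^5
= 1/243
= 0.0041

0.0041


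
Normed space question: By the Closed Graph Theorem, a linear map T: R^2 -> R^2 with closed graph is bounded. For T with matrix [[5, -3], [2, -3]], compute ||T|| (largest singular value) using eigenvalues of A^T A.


A^T A = [[29, -21], [-21, 18]]
trace(A^T A) = 47, det(A^T A) = 81
discriminant = 47^2 - 4*81 = 1885
Largest eigenvalue of A^T A = (trace + sqrt(disc))/2 = 45.2083
||T|| = sqrt(45.2083) = 6.7237

6.7237


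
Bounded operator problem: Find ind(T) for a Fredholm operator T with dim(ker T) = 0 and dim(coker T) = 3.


The Fredholm index is defined as ind(T) = dim(ker T) - dim(coker T)
= 0 - 3
= -3

-3


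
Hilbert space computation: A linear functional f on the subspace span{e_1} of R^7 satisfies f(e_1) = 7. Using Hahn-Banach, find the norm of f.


The norm of f is given by ||f|| = sup_{||x||=1} |f(x)|.
On span{e_1}, ||e_1|| = 1, so ||f|| = |f(e_1)| / ||e_1||
= |7| / 1 = 7.0000

7.0000


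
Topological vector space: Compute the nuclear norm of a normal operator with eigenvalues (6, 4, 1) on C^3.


For a normal operator, singular values equal |eigenvalues|.
Trace norm = sum |lambda_i| = 6 + 4 + 1
= 11

11


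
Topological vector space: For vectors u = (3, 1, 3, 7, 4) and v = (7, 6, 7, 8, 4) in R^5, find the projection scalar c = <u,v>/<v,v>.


Computing <u,v> = 3*7 + 1*6 + 3*7 + 7*8 + 4*4 = 120
Computing <v,v> = 7^2 + 6^2 + 7^2 + 8^2 + 4^2 = 214
Projection coefficient = 120/214 = 0.5607

0.5607


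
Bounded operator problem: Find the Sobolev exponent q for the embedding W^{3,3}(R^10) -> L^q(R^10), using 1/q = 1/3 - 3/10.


Using the Sobolev embedding formula: 1/q = 1/p - k/n
1/q = 1/3 - 3/10 = 1/30
q = 1/(1/30) = 30

30.0000


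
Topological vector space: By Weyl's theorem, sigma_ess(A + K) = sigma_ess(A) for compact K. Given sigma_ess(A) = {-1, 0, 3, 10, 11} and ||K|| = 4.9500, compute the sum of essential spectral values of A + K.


By Weyl's theorem, the essential spectrum is invariant under compact perturbations.
sigma_ess(A + K) = sigma_ess(A) = {-1, 0, 3, 10, 11}
Sum = -1 + 0 + 3 + 10 + 11 = 23

23


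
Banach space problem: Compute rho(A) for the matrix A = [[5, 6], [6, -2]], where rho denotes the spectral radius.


For a 2x2 matrix, eigenvalues satisfy lambda^2 - (trace)*lambda + det = 0
trace = 5 + -2 = 3
det = 5*-2 - 6*6 = -46
discriminant = 3^2 - 4*(-46) = 193
spectral radius = max |eigenvalue| = 8.4462

8.4462


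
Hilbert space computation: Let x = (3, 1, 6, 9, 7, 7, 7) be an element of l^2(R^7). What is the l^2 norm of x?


The l^2 norm = (sum |x_i|^2)^(1/2)
Sum of 2th powers = 9 + 1 + 36 + 81 + 49 + 49 + 49 = 274
||x||_2 = (274)^(1/2) = 16.5529

16.5529


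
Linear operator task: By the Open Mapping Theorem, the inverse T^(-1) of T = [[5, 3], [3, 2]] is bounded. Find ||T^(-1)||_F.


det(T) = 5*2 - 3*3 = 1
T^(-1) = (1/1) * [[2, -3], [-3, 5]] = [[2.0000, -3.0000], [-3.0000, 5.0000]]
||T^(-1)||_F^2 = 2.0000^2 + (-3.0000)^2 + (-3.0000)^2 + 5.0000^2 = 47.0000
||T^(-1)||_F = sqrt(47.0000) = 6.8557

6.8557


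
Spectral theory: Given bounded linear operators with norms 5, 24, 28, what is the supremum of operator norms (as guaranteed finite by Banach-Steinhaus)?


By the Uniform Boundedness Principle, the supremum of norms is finite.
sup_k ||T_k|| = max(5, 24, 28) = 28

28


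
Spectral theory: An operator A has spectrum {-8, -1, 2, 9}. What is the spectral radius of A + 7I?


Spectrum of A + 7I = {-1, 6, 9, 16}
Spectral radius = max |lambda| over the shifted spectrum
= max(1, 6, 9, 16) = 16

16


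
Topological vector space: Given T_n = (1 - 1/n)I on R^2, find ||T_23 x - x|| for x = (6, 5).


T_23 x - x = (1 - 1/23)x - x = -x/23
||x|| = sqrt(61) = 7.8102
||T_23 x - x|| = ||x||/23 = 7.8102/23 = 0.3396

0.3396


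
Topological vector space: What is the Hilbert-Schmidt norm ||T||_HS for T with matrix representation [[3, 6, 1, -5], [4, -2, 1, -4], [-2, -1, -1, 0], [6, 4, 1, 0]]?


The Hilbert-Schmidt norm is sqrt(sum of squares of all entries).
Sum of squares = 3^2 + 6^2 + 1^2 + (-5)^2 + 4^2 + (-2)^2 + 1^2 + (-4)^2 + (-2)^2 + (-1)^2 + (-1)^2 + 0^2 + 6^2 + 4^2 + 1^2 + 0^2
= 9 + 36 + 1 + 25 + 16 + 4 + 1 + 16 + 4 + 1 + 1 + 0 + 36 + 16 + 1 + 0 = 167
||T||_HS = sqrt(167) = 12.9228

12.9228


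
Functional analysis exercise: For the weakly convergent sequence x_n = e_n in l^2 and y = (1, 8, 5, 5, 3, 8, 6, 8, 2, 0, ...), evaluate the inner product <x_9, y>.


x_9 = e_9 is the standard basis vector with 1 in position 9.
<x_9, y> = y_9 = 2
As n -> infinity, <x_n, y> -> 0, confirming weak convergence of (x_n) to 0.

2


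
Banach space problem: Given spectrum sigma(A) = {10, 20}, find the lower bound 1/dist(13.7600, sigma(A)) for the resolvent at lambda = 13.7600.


dist(13.7600, {10, 20}) = min(|13.7600 - 10|, |13.7600 - 20|)
= min(3.7600, 6.2400) = 3.7600
Resolvent bound = 1/3.7600 = 0.2660

0.2660


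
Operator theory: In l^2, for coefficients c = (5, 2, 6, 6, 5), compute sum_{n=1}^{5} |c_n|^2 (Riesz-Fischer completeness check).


sum |c_n|^2 = 5^2 + 2^2 + 6^2 + 6^2 + 5^2
= 25 + 4 + 36 + 36 + 25
= 126

126


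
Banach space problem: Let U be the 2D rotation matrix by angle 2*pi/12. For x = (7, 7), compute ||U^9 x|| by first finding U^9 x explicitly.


U is a rotation by theta = 2*pi/12
U^9 = rotation by 9*theta = 18*pi/12
cos(18*pi/12) = 0.0000, sin(18*pi/12) = -1.0000
U^9 x = (0.0000 * 7 - -1.0000 * 7, -1.0000 * 7 + 0.0000 * 7)
= (7.0000, -7.0000)
||U^9 x|| = sqrt(7.0000^2 + (-7.0000)^2) = sqrt(98.0000) = 9.8995

9.8995


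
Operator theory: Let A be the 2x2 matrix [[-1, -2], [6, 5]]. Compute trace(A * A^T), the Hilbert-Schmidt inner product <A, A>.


trace(A * A^T) = sum of squares of all entries
= (-1)^2 + (-2)^2 + 6^2 + 5^2
= 1 + 4 + 36 + 25
= 66

66


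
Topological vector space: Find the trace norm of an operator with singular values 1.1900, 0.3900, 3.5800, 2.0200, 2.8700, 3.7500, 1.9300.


The nuclear norm is the sum of all singular values.
||T||_1 = 1.1900 + 0.3900 + 3.5800 + 2.0200 + 2.8700 + 3.7500 + 1.9300
= 15.7300

15.7300


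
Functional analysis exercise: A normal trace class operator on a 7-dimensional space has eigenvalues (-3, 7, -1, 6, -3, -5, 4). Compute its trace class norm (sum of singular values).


For a normal operator, singular values equal |eigenvalues|.
Trace norm = sum |lambda_i| = 3 + 7 + 1 + 6 + 3 + 5 + 4
= 29

29


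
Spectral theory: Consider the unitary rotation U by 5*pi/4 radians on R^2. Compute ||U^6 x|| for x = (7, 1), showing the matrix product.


U is a rotation by theta = 5*pi/4
U^6 = rotation by 6*theta = 30*pi/4 = 6*pi/4 (mod 2*pi)
cos(6*pi/4) = 0.0000, sin(6*pi/4) = -1.0000
U^6 x = (0.0000 * 7 - -1.0000 * 1, -1.0000 * 7 + 0.0000 * 1)
= (1.0000, -7.0000)
||U^6 x|| = sqrt(1.0000^2 + (-7.0000)^2) = sqrt(50.0000) = 7.0711

7.0711


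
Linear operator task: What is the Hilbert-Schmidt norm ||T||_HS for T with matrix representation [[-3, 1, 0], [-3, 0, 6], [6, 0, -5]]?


The Hilbert-Schmidt norm is sqrt(sum of squares of all entries).
Sum of squares = (-3)^2 + 1^2 + 0^2 + (-3)^2 + 0^2 + 6^2 + 6^2 + 0^2 + (-5)^2
= 9 + 1 + 0 + 9 + 0 + 36 + 36 + 0 + 25 = 116
||T||_HS = sqrt(116) = 10.7703

10.7703


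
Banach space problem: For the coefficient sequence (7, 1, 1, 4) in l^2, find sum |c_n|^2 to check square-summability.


sum |c_n|^2 = 7^2 + 1^2 + 1^2 + 4^2
= 49 + 1 + 1 + 16
= 67

67


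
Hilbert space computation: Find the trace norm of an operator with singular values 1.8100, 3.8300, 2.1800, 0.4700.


The nuclear norm is the sum of all singular values.
||T||_1 = 1.8100 + 3.8300 + 2.1800 + 0.4700
= 8.2900

8.2900


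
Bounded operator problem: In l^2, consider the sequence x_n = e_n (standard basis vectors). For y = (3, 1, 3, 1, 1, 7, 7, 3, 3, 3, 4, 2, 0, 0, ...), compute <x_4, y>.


x_4 = e_4 is the standard basis vector with 1 in position 4.
<x_4, y> = y_4 = 1
As n -> infinity, <x_n, y> -> 0, confirming weak convergence of (x_n) to 0.

1


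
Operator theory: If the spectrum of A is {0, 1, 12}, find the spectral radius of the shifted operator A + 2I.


Spectrum of A + 2I = {2, 3, 14}
Spectral radius = max |lambda| over the shifted spectrum
= max(2, 3, 14) = 14

14


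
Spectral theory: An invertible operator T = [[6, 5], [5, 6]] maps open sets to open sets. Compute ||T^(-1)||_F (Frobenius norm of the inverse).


det(T) = 6*6 - 5*5 = 11
T^(-1) = (1/11) * [[6, -5], [-5, 6]] = [[0.5455, -0.4545], [-0.4545, 0.5455]]
||T^(-1)||_F^2 = 0.5455^2 + (-0.4545)^2 + (-0.4545)^2 + 0.5455^2 = 1.0083
||T^(-1)||_F = sqrt(1.0083) = 1.0041

1.0041


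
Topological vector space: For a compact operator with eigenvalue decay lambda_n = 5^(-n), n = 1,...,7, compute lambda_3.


The eigenvalue formula gives lambda_3 = 1/5^3
= 1/125
= 0.0080

0.0080


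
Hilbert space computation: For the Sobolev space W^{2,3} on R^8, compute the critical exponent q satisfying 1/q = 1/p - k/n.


Using the Sobolev embedding formula: 1/q = 1/p - k/n
1/q = 1/3 - 2/8 = 1/12
q = 1/(1/12) = 12

12.0000


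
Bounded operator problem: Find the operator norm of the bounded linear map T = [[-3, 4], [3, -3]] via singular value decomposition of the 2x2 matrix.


A^T A = [[18, -21], [-21, 25]]
trace(A^T A) = 43, det(A^T A) = 9
discriminant = 43^2 - 4*9 = 1813
Largest eigenvalue of A^T A = (trace + sqrt(disc))/2 = 42.7897
||T|| = sqrt(42.7897) = 6.5414

6.5414


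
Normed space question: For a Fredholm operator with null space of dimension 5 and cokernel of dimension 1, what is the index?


The Fredholm index is defined as ind(T) = dim(ker T) - dim(coker T)
= 5 - 1
= 4

4


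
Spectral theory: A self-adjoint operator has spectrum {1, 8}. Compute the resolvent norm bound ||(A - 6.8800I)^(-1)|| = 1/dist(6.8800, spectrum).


dist(6.8800, {1, 8}) = min(|6.8800 - 1|, |6.8800 - 8|)
= min(5.8800, 1.1200) = 1.1200
Resolvent bound = 1/1.1200 = 0.8929

0.8929


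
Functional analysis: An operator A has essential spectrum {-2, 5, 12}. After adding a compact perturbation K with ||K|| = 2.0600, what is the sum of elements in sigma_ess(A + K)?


By Weyl's theorem, the essential spectrum is invariant under compact perturbations.
sigma_ess(A + K) = sigma_ess(A) = {-2, 5, 12}
Sum = -2 + 5 + 12 = 15

15


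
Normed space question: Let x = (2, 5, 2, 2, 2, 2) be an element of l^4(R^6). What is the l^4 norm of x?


The l^4 norm = (sum |x_i|^4)^(1/4)
Sum of 4th powers = 16 + 625 + 16 + 16 + 16 + 16 = 705
||x||_4 = (705)^(1/4) = 5.1528

5.1528


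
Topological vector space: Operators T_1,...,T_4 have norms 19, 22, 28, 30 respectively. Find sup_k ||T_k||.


By the Uniform Boundedness Principle, the supremum of norms is finite.
sup_k ||T_k|| = max(19, 22, 28, 30) = 30

30


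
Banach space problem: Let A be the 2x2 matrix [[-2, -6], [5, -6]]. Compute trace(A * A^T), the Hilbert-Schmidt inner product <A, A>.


trace(A * A^T) = sum of squares of all entries
= (-2)^2 + (-6)^2 + 5^2 + (-6)^2
= 4 + 36 + 25 + 36
= 101

101


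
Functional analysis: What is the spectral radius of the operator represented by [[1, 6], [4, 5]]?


For a 2x2 matrix, eigenvalues satisfy lambda^2 - (trace)*lambda + det = 0
trace = 1 + 5 = 6
det = 1*5 - 6*4 = -19
discriminant = 6^2 - 4*(-19) = 112
spectral radius = max |eigenvalue| = 8.2915

8.2915


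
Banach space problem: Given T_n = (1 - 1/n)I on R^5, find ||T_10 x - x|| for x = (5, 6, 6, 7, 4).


T_10 x - x = (1 - 1/10)x - x = -x/10
||x|| = sqrt(162) = 12.7279
||T_10 x - x|| = ||x||/10 = 12.7279/10 = 1.2728

1.2728


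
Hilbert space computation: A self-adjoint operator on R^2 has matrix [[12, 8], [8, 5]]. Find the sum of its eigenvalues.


For a self-adjoint (symmetric) matrix, the eigenvalues are real.
The sum of eigenvalues equals the trace of the matrix.
trace = 12 + 5 = 17

17


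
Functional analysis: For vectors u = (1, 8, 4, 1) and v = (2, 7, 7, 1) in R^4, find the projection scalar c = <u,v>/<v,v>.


Computing <u,v> = 1*2 + 8*7 + 4*7 + 1*1 = 87
Computing <v,v> = 2^2 + 7^2 + 7^2 + 1^2 = 103
Projection coefficient = 87/103 = 0.8447

0.8447


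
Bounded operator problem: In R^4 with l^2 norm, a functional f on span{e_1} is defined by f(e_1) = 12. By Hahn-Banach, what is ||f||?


The norm of f is given by ||f|| = sup_{||x||=1} |f(x)|.
On span{e_1}, ||e_1|| = 1, so ||f|| = |f(e_1)| / ||e_1||
= |12| / 1 = 12.0000

12.0000


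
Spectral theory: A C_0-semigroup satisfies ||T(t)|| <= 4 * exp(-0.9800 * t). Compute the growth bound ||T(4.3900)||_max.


||T(4.3900)|| <= 4 * exp(-0.9800 * 4.3900)
= 4 * exp(-4.3022)
= 4 * 0.0135
= 0.0542

0.0542


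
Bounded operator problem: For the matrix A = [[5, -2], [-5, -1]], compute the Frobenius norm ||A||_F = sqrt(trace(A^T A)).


||A||_F^2 = sum a_ij^2
= 5^2 + (-2)^2 + (-5)^2 + (-1)^2
= 25 + 4 + 25 + 1 = 55
||A||_F = sqrt(55) = 7.4162

7.4162


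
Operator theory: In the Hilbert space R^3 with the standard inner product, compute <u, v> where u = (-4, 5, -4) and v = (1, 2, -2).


Computing the standard inner product <u, v> = sum u_i * v_i
= -4*1 + 5*2 + -4*-2
= -4 + 10 + 8
= 14

14


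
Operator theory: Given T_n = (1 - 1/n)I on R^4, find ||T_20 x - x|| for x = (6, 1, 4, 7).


T_20 x - x = (1 - 1/20)x - x = -x/20
||x|| = sqrt(102) = 10.0995
||T_20 x - x|| = ||x||/20 = 10.0995/20 = 0.5050

0.5050


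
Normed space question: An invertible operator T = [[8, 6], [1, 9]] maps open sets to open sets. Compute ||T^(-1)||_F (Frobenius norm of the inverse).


det(T) = 8*9 - 6*1 = 66
T^(-1) = (1/66) * [[9, -6], [-1, 8]] = [[0.1364, -0.0909], [-0.0152, 0.1212]]
||T^(-1)||_F^2 = 0.1364^2 + (-0.0909)^2 + (-0.0152)^2 + 0.1212^2 = 0.0418
||T^(-1)||_F = sqrt(0.0418) = 0.2044

0.2044


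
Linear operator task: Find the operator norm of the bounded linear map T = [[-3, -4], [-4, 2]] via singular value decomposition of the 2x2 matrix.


A^T A = [[25, 4], [4, 20]]
trace(A^T A) = 45, det(A^T A) = 484
discriminant = 45^2 - 4*484 = 89
Largest eigenvalue of A^T A = (trace + sqrt(disc))/2 = 27.2170
||T|| = sqrt(27.2170) = 5.2170

5.2170


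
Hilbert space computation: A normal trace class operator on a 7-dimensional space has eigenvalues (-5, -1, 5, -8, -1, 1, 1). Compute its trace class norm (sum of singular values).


For a normal operator, singular values equal |eigenvalues|.
Trace norm = sum |lambda_i| = 5 + 1 + 5 + 8 + 1 + 1 + 1
= 22

22


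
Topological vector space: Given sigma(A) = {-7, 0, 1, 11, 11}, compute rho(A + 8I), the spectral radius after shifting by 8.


Spectrum of A + 8I = {1, 8, 9, 19, 19}
Spectral radius = max |lambda| over the shifted spectrum
= max(1, 8, 9, 19, 19) = 19

19


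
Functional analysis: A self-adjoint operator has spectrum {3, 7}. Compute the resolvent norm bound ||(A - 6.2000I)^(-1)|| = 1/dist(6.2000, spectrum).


dist(6.2000, {3, 7}) = min(|6.2000 - 3|, |6.2000 - 7|)
= min(3.2000, 0.8000) = 0.8000
Resolvent bound = 1/0.8000 = 1.2500

1.2500


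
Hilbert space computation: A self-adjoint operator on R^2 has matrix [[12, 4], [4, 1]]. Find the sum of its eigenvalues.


For a self-adjoint (symmetric) matrix, the eigenvalues are real.
The sum of eigenvalues equals the trace of the matrix.
trace = 12 + 1 = 13

13


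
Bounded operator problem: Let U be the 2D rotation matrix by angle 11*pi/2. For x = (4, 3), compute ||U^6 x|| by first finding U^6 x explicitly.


U is a rotation by theta = 11*pi/2
U^6 = rotation by 6*theta = 66*pi/2 = 2*pi/2 (mod 2*pi)
cos(2*pi/2) = -1.0000, sin(2*pi/2) = 0.0000
U^6 x = (-1.0000 * 4 - 0.0000 * 3, 0.0000 * 4 + -1.0000 * 3)
= (-4.0000, -3.0000)
||U^6 x|| = sqrt((-4.0000)^2 + (-3.0000)^2) = sqrt(25.0000) = 5.0000

5.0000


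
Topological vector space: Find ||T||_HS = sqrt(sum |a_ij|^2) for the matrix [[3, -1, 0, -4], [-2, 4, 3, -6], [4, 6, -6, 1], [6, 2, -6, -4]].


The Hilbert-Schmidt norm is sqrt(sum of squares of all entries).
Sum of squares = 3^2 + (-1)^2 + 0^2 + (-4)^2 + (-2)^2 + 4^2 + 3^2 + (-6)^2 + 4^2 + 6^2 + (-6)^2 + 1^2 + 6^2 + 2^2 + (-6)^2 + (-4)^2
= 9 + 1 + 0 + 16 + 4 + 16 + 9 + 36 + 16 + 36 + 36 + 1 + 36 + 4 + 36 + 16 = 272
||T||_HS = sqrt(272) = 16.4924

16.4924


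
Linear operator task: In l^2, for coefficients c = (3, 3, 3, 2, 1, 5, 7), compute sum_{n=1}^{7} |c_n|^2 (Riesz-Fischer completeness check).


sum |c_n|^2 = 3^2 + 3^2 + 3^2 + 2^2 + 1^2 + 5^2 + 7^2
= 9 + 9 + 9 + 4 + 1 + 25 + 49
= 106

106


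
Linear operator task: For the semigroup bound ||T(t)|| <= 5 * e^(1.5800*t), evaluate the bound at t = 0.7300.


||T(0.7300)|| <= 5 * exp(1.5800 * 0.7300)
= 5 * exp(1.1534)
= 5 * 3.1689
= 15.8447

15.8447


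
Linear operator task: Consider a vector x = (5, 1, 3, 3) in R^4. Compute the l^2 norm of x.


The l^2 norm = (sum |x_i|^2)^(1/2)
Sum of 2th powers = 25 + 1 + 9 + 9 = 44
||x||_2 = (44)^(1/2) = 6.6332

6.6332


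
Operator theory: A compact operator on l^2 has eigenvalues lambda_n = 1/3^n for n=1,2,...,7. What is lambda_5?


The eigenvalue formula gives lambda_5 = 1/3^5
= 1/243
= 0.0041

0.0041


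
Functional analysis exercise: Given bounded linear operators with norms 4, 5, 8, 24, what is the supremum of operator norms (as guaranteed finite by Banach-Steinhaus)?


By the Uniform Boundedness Principle, the supremum of norms is finite.
sup_k ||T_k|| = max(4, 5, 8, 24) = 24

24


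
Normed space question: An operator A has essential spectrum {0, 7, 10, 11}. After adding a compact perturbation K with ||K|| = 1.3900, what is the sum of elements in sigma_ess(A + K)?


By Weyl's theorem, the essential spectrum is invariant under compact perturbations.
sigma_ess(A + K) = sigma_ess(A) = {0, 7, 10, 11}
Sum = 0 + 7 + 10 + 11 = 28

28


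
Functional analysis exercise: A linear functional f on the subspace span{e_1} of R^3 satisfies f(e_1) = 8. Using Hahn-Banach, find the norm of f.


The norm of f is given by ||f|| = sup_{||x||=1} |f(x)|.
On span{e_1}, ||e_1|| = 1, so ||f|| = |f(e_1)| / ||e_1||
= |8| / 1 = 8.0000

8.0000


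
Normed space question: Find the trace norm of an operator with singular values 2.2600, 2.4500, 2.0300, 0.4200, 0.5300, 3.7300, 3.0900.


The nuclear norm is the sum of all singular values.
||T||_1 = 2.2600 + 2.4500 + 2.0300 + 0.4200 + 0.5300 + 3.7300 + 3.0900
= 14.5100

14.5100


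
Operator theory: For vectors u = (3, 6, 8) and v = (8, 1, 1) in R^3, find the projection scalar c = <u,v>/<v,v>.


Computing <u,v> = 3*8 + 6*1 + 8*1 = 38
Computing <v,v> = 8^2 + 1^2 + 1^2 = 66
Projection coefficient = 38/66 = 0.5758

0.5758


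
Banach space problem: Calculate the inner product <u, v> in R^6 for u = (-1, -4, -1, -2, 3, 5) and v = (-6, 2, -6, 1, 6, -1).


Computing the standard inner product <u, v> = sum u_i * v_i
= -1*-6 + -4*2 + -1*-6 + -2*1 + 3*6 + 5*-1
= 6 + -8 + 6 + -2 + 18 + -5
= 15

15


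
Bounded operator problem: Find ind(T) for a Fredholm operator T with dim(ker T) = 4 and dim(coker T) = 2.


The Fredholm index is defined as ind(T) = dim(ker T) - dim(coker T)
= 4 - 2
= 2

2


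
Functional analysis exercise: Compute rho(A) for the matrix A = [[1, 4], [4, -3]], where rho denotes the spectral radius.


For a 2x2 matrix, eigenvalues satisfy lambda^2 - (trace)*lambda + det = 0
trace = 1 + -3 = -2
det = 1*-3 - 4*4 = -19
discriminant = (-2)^2 - 4*(-19) = 80
spectral radius = max |eigenvalue| = 5.4721

5.4721


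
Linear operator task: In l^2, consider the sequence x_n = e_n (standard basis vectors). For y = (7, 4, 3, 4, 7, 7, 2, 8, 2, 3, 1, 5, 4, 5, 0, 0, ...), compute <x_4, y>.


x_4 = e_4 is the standard basis vector with 1 in position 4.
<x_4, y> = y_4 = 4
As n -> infinity, <x_n, y> -> 0, confirming weak convergence of (x_n) to 0.

4


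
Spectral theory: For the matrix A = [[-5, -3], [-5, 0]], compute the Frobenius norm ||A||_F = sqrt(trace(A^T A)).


||A||_F^2 = sum a_ij^2
= (-5)^2 + (-3)^2 + (-5)^2 + 0^2
= 25 + 9 + 25 + 0 = 59
||A||_F = sqrt(59) = 7.6811

7.6811


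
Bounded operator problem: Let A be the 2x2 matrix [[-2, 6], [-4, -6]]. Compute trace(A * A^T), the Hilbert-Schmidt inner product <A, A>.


trace(A * A^T) = sum of squares of all entries
= (-2)^2 + 6^2 + (-4)^2 + (-6)^2
= 4 + 36 + 16 + 36
= 92

92


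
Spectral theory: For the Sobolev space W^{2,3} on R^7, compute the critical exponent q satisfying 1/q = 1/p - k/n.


Using the Sobolev embedding formula: 1/q = 1/p - k/n
1/q = 1/3 - 2/7 = 1/21
q = 1/(1/21) = 21

21.0000


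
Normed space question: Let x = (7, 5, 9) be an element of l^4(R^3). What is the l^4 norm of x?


The l^4 norm = (sum |x_i|^4)^(1/4)
Sum of 4th powers = 2401 + 625 + 6561 = 9587
||x||_4 = (9587)^(1/4) = 9.8951

9.8951


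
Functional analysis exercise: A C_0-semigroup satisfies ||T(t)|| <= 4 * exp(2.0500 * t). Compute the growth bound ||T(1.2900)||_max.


||T(1.2900)|| <= 4 * exp(2.0500 * 1.2900)
= 4 * exp(2.6445)
= 4 * 14.0764
= 56.3056

56.3056


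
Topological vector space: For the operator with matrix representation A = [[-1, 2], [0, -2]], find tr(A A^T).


trace(A * A^T) = sum of squares of all entries
= (-1)^2 + 2^2 + 0^2 + (-2)^2
= 1 + 4 + 0 + 4
= 9

9


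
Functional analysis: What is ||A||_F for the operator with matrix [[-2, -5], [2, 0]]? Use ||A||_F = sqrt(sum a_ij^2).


||A||_F^2 = sum a_ij^2
= (-2)^2 + (-5)^2 + 2^2 + 0^2
= 4 + 25 + 4 + 0 = 33
||A||_F = sqrt(33) = 5.7446

5.7446


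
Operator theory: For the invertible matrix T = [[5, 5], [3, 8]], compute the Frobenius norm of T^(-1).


det(T) = 5*8 - 5*3 = 25
T^(-1) = (1/25) * [[8, -5], [-3, 5]] = [[0.3200, -0.2000], [-0.1200, 0.2000]]
||T^(-1)||_F^2 = 0.3200^2 + (-0.2000)^2 + (-0.1200)^2 + 0.2000^2 = 0.1968
||T^(-1)||_F = sqrt(0.1968) = 0.4436

0.4436


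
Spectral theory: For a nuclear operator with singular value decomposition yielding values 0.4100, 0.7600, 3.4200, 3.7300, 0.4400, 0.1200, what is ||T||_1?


The nuclear norm is the sum of all singular values.
||T||_1 = 0.4100 + 0.7600 + 3.4200 + 3.7300 + 0.4400 + 0.1200
= 8.8800

8.8800


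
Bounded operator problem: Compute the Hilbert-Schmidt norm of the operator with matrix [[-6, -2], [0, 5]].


The Hilbert-Schmidt norm is sqrt(sum of squares of all entries).
Sum of squares = (-6)^2 + (-2)^2 + 0^2 + 5^2
= 36 + 4 + 0 + 25 = 65
||T||_HS = sqrt(65) = 8.0623

8.0623


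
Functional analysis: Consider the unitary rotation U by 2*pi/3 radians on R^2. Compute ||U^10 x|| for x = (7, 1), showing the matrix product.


U is a rotation by theta = 2*pi/3
U^10 = rotation by 10*theta = 20*pi/3 = 2*pi/3 (mod 2*pi)
cos(2*pi/3) = -0.5000, sin(2*pi/3) = 0.8660
U^10 x = (-0.5000 * 7 - 0.8660 * 1, 0.8660 * 7 + -0.5000 * 1)
= (-4.3660, 5.5622)
||U^10 x|| = sqrt((-4.3660)^2 + 5.5622^2) = sqrt(50.0000) = 7.0711

7.0711


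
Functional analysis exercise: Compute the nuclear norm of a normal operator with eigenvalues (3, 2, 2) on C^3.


For a normal operator, singular values equal |eigenvalues|.
Trace norm = sum |lambda_i| = 3 + 2 + 2
= 7

7


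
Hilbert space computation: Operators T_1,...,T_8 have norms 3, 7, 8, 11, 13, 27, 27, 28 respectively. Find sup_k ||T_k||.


By the Uniform Boundedness Principle, the supremum of norms is finite.
sup_k ||T_k|| = max(3, 7, 8, 11, 13, 27, 27, 28) = 28

28


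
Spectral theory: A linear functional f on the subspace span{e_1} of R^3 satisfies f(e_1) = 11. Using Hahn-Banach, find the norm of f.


The norm of f is given by ||f|| = sup_{||x||=1} |f(x)|.
On span{e_1}, ||e_1|| = 1, so ||f|| = |f(e_1)| / ||e_1||
= |11| / 1 = 11.0000

11.0000


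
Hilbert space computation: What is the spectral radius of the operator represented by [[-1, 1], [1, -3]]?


For a 2x2 matrix, eigenvalues satisfy lambda^2 - (trace)*lambda + det = 0
trace = -1 + -3 = -4
det = -1*-3 - 1*1 = 2
discriminant = (-4)^2 - 4*(2) = 8
spectral radius = max |eigenvalue| = 3.4142

3.4142


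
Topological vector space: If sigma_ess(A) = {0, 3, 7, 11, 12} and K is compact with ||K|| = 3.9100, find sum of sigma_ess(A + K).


By Weyl's theorem, the essential spectrum is invariant under compact perturbations.
sigma_ess(A + K) = sigma_ess(A) = {0, 3, 7, 11, 12}
Sum = 0 + 3 + 7 + 11 + 12 = 33

33


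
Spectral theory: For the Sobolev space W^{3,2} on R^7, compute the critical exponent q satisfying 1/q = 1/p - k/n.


Using the Sobolev embedding formula: 1/q = 1/p - k/n
1/q = 1/2 - 3/7 = 1/14
q = 1/(1/14) = 14

14.0000


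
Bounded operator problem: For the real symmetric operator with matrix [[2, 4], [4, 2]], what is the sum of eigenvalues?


For a self-adjoint (symmetric) matrix, the eigenvalues are real.
The sum of eigenvalues equals the trace of the matrix.
trace = 2 + 2 = 4

4


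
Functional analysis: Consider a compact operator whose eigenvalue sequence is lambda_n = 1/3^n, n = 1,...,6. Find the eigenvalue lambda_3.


The eigenvalue formula gives lambda_3 = 1/3^3
= 1/27
= 0.0370

0.0370


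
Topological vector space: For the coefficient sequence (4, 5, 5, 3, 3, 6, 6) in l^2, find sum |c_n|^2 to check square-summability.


sum |c_n|^2 = 4^2 + 5^2 + 5^2 + 3^2 + 3^2 + 6^2 + 6^2
= 16 + 25 + 25 + 9 + 9 + 36 + 36
= 156

156


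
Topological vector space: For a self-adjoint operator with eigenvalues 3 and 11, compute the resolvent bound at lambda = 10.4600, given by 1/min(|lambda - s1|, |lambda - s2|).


dist(10.4600, {3, 11}) = min(|10.4600 - 3|, |10.4600 - 11|)
= min(7.4600, 0.5400) = 0.5400
Resolvent bound = 1/0.5400 = 1.8519

1.8519


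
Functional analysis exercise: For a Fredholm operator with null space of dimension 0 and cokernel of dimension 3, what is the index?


The Fredholm index is defined as ind(T) = dim(ker T) - dim(coker T)
= 0 - 3
= -3

-3


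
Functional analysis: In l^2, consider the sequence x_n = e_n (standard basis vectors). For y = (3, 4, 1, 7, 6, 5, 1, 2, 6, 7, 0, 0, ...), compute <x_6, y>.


x_6 = e_6 is the standard basis vector with 1 in position 6.
<x_6, y> = y_6 = 5
As n -> infinity, <x_n, y> -> 0, confirming weak convergence of (x_n) to 0.

5


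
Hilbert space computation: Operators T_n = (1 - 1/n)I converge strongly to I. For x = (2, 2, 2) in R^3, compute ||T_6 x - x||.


T_6 x - x = (1 - 1/6)x - x = -x/6
||x|| = sqrt(12) = 3.4641
||T_6 x - x|| = ||x||/6 = 3.4641/6 = 0.5774

0.5774


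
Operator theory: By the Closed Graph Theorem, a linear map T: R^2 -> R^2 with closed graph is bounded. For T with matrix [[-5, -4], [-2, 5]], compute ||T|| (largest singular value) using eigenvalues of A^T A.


A^T A = [[29, 10], [10, 41]]
trace(A^T A) = 70, det(A^T A) = 1089
discriminant = 70^2 - 4*1089 = 544
Largest eigenvalue of A^T A = (trace + sqrt(disc))/2 = 46.6619
||T|| = sqrt(46.6619) = 6.8310

6.8310


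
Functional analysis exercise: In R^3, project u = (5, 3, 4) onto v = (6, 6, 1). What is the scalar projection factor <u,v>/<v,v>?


Computing <u,v> = 5*6 + 3*6 + 4*1 = 52
Computing <v,v> = 6^2 + 6^2 + 1^2 = 73
Projection coefficient = 52/73 = 0.7123

0.7123


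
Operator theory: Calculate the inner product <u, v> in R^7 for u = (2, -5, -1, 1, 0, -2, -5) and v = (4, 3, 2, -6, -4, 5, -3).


Computing the standard inner product <u, v> = sum u_i * v_i
= 2*4 + -5*3 + -1*2 + 1*-6 + 0*-4 + -2*5 + -5*-3
= 8 + -15 + -2 + -6 + 0 + -10 + 15
= -10

-10


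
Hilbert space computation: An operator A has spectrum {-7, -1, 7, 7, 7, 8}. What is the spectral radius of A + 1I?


Spectrum of A + 1I = {-6, 0, 8, 8, 8, 9}
Spectral radius = max |lambda| over the shifted spectrum
= max(6, 0, 8, 8, 8, 9) = 9

9


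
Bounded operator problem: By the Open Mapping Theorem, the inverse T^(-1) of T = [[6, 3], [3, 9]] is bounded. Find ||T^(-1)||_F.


det(T) = 6*9 - 3*3 = 45
T^(-1) = (1/45) * [[9, -3], [-3, 6]] = [[0.2000, -0.0667], [-0.0667, 0.1333]]
||T^(-1)||_F^2 = 0.2000^2 + (-0.0667)^2 + (-0.0667)^2 + 0.1333^2 = 0.0667
||T^(-1)||_F = sqrt(0.0667) = 0.2582

0.2582


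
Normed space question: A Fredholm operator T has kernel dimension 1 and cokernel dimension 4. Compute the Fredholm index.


The Fredholm index is defined as ind(T) = dim(ker T) - dim(coker T)
= 1 - 4
= -3

-3


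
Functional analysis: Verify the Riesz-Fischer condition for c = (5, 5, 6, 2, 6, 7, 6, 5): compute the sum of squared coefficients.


sum |c_n|^2 = 5^2 + 5^2 + 6^2 + 2^2 + 6^2 + 7^2 + 6^2 + 5^2
= 25 + 25 + 36 + 4 + 36 + 49 + 36 + 25
= 236

236


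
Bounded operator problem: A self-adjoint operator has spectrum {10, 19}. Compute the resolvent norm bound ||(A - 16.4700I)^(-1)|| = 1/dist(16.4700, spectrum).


dist(16.4700, {10, 19}) = min(|16.4700 - 10|, |16.4700 - 19|)
= min(6.4700, 2.5300) = 2.5300
Resolvent bound = 1/2.5300 = 0.3953

0.3953


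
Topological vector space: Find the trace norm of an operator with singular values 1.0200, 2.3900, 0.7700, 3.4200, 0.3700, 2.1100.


The nuclear norm is the sum of all singular values.
||T||_1 = 1.0200 + 2.3900 + 0.7700 + 3.4200 + 0.3700 + 2.1100
= 10.0800

10.0800


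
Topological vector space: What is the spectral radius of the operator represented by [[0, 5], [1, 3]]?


For a 2x2 matrix, eigenvalues satisfy lambda^2 - (trace)*lambda + det = 0
trace = 0 + 3 = 3
det = 0*3 - 5*1 = -5
discriminant = 3^2 - 4*(-5) = 29
spectral radius = max |eigenvalue| = 4.1926

4.1926


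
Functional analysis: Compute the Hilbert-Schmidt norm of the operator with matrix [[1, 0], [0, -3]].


The Hilbert-Schmidt norm is sqrt(sum of squares of all entries).
Sum of squares = 1^2 + 0^2 + 0^2 + (-3)^2
= 1 + 0 + 0 + 9 = 10
||T||_HS = sqrt(10) = 3.1623

3.1623


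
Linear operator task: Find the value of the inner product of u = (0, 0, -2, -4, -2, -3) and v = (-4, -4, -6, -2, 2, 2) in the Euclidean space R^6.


Computing the standard inner product <u, v> = sum u_i * v_i
= 0*-4 + 0*-4 + -2*-6 + -4*-2 + -2*2 + -3*2
= 0 + 0 + 12 + 8 + -4 + -6
= 10

10


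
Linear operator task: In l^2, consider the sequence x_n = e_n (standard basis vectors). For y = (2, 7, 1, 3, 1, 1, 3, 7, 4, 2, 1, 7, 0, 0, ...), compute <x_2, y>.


x_2 = e_2 is the standard basis vector with 1 in position 2.
<x_2, y> = y_2 = 7
As n -> infinity, <x_n, y> -> 0, confirming weak convergence of (x_n) to 0.

7


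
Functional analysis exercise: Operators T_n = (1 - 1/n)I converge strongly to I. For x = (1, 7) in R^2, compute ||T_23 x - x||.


T_23 x - x = (1 - 1/23)x - x = -x/23
||x|| = sqrt(50) = 7.0711
||T_23 x - x|| = ||x||/23 = 7.0711/23 = 0.3074

0.3074


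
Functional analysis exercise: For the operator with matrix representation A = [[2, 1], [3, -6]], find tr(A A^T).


trace(A * A^T) = sum of squares of all entries
= 2^2 + 1^2 + 3^2 + (-6)^2
= 4 + 1 + 9 + 36
= 50

50


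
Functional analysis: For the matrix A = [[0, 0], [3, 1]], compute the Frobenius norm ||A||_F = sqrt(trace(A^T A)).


||A||_F^2 = sum a_ij^2
= 0^2 + 0^2 + 3^2 + 1^2
= 0 + 0 + 9 + 1 = 10
||A||_F = sqrt(10) = 3.1623

3.1623


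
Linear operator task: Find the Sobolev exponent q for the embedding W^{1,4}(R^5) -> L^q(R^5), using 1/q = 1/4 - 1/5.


Using the Sobolev embedding formula: 1/q = 1/p - k/n
1/q = 1/4 - 1/5 = 1/20
q = 1/(1/20) = 20

20.0000


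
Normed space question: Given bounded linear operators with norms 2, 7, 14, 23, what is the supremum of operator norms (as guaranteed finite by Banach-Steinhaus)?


By the Uniform Boundedness Principle, the supremum of norms is finite.
sup_k ||T_k|| = max(2, 7, 14, 23) = 23

23


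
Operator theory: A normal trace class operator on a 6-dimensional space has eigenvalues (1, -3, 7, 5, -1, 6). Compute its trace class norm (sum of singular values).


For a normal operator, singular values equal |eigenvalues|.
Trace norm = sum |lambda_i| = 1 + 3 + 7 + 5 + 1 + 6
= 23

23


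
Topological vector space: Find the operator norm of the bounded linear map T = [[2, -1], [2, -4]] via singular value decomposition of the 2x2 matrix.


A^T A = [[8, -10], [-10, 17]]
trace(A^T A) = 25, det(A^T A) = 36
discriminant = 25^2 - 4*36 = 481
Largest eigenvalue of A^T A = (trace + sqrt(disc))/2 = 23.4659
||T|| = sqrt(23.4659) = 4.8442

4.8442


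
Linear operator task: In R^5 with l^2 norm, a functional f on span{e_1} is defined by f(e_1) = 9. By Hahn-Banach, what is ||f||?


The norm of f is given by ||f|| = sup_{||x||=1} |f(x)|.
On span{e_1}, ||e_1|| = 1, so ||f|| = |f(e_1)| / ||e_1||
= |9| / 1 = 9.0000

9.0000


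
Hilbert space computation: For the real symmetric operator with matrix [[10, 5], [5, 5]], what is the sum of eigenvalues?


For a self-adjoint (symmetric) matrix, the eigenvalues are real.
The sum of eigenvalues equals the trace of the matrix.
trace = 10 + 5 = 15

15


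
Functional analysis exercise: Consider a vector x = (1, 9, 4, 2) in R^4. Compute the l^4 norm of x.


The l^4 norm = (sum |x_i|^4)^(1/4)
Sum of 4th powers = 1 + 6561 + 256 + 16 = 6834
||x||_4 = (6834)^(1/4) = 9.0922

9.0922


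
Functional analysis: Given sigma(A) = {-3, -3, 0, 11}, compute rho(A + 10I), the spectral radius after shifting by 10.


Spectrum of A + 10I = {7, 7, 10, 21}
Spectral radius = max |lambda| over the shifted spectrum
= max(7, 7, 10, 21) = 21

21


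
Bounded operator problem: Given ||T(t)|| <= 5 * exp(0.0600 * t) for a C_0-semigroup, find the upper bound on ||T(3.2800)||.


||T(3.2800)|| <= 5 * exp(0.0600 * 3.2800)
= 5 * exp(0.1968)
= 5 * 1.2175
= 6.0875

6.0875


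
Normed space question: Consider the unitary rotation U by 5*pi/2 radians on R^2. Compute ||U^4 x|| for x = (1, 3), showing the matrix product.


U is a rotation by theta = 5*pi/2
U^4 = rotation by 4*theta = 20*pi/2 = 0*pi/2 (mod 2*pi)
cos(0*pi/2) = 1.0000, sin(0*pi/2) = 0.0000
U^4 x = (1.0000 * 1 - 0.0000 * 3, 0.0000 * 1 + 1.0000 * 3)
= (1.0000, 3.0000)
||U^4 x|| = sqrt(1.0000^2 + 3.0000^2) = sqrt(10.0000) = 3.1623

3.1623
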